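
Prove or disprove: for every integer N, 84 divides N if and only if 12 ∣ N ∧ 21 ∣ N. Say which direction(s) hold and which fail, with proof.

(⟹) If 84 ∣ N, write N = 84q. Since 84 = 7·12, N = 12·(7q), so 12 ∣ N; and since 84 = 4·21, N = 21·(4q), so 21 ∣ N.

(⟸) Suppose 12 ∣ N and 21 ∣ N. Any common multiple of 12 and 21 is a multiple of their lcm; here lcm(12, 21) = 12·21/gcd(12, 21) = 252/3 = 84, so 84 ∣ N.

Both directions hold.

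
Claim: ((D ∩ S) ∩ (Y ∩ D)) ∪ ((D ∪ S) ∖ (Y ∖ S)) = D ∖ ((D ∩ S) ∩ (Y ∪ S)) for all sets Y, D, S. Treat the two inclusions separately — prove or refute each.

(⊆) This inclusion fails. Take Y = ∅, D = ∅, S = {1}; then 1 ∈ ((D ∩ S) ∩ (Y ∩ D)) ∪ ((D ∪ S) ∖ (Y ∖ S)) but 1 ∉ D ∖ ((D ∩ S) ∩ (Y ∪ S)).

(⊇) This inclusion fails. Take Y = {1}, D = {1}, S = ∅; then 1 ∈ D ∖ ((D ∩ S) ∩ (Y ∪ S)) but 1 ∉ ((D ∩ S) ∩ (Y ∩ D)) ∪ ((D ∪ S) ∖ (Y ∖ S)).

(⊆) fails and (⊇) fails.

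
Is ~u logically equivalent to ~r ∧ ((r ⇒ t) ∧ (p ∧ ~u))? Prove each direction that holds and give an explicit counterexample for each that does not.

[⇒] This fails. Under p = F, t = F, r = F, u = F, the left side is true but the right side is false.

[⇐] Assume the antecedent. If p is true, the antecedent forces (p = T, t = F, r = F, u = F) or (p = T, t = T, r = F, u = F), and ~u holds there. If p is false, the antecedent cannot hold. Either way ~u holds.

The forward direction fails; the converse holds.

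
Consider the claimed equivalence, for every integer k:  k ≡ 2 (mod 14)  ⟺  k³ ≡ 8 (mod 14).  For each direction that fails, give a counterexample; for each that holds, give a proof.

Only the forward implication holds.

(⟹) Suppose k ≡ 2 (mod 14). Write k = 14j + 2. Then (14j + 2)³ = 2744j³ + 1176j² + 168j + 8 = 14(196j³ + 84j² + 12j) + 8, so k³ ≡ 8 (mod 14).

(⟸) This fails: take k = 4. Then 4³ = 64 ≡ 8 (mod 14), yet 4 ≡ 4 (mod 14), not 2.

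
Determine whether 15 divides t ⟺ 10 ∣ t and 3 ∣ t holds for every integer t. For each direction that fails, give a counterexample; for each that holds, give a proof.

Only the reverse direction holds.

(⇐) Suppose 10 ∣ t and 3 ∣ t. Any common multiple of 10 and 3 is a multiple of their lcm; here gcd(10, 3) = 1, so lcm(10, 3) = 10·3 = 30, so 30 ∣ t. Since 15 ∣ 30, it follows that 15 ∣ t.

(⇒) This fails: take t = 15. Certainly 15 ∣ 15, but 10 ∤ 15.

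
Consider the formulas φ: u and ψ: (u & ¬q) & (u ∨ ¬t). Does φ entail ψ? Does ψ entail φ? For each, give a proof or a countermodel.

(⇒) fails; (⇐) holds.

(⟹) This fails. Under q = T, u = T, t = F, the left side is true but the right side is false.

(⟸) Assume the antecedent. If q is true, the antecedent cannot hold. If q is false, the antecedent forces (q = F, u = T, t = F) or (q = F, u = T, t = T), and u holds there. Either way u holds.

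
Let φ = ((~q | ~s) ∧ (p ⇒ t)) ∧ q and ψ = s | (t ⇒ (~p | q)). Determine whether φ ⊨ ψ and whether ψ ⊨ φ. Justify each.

Not equivalent: only (⇒) holds.

(→) Assume the antecedent. If q is true, s | (t ⇒ (~p | q)) reduces to true regardless of the other variables. If q is false, the antecedent cannot hold. Either way s | (t ⇒ (~p | q)) holds.

(←) This fails. Under q = F, s = F, t = F, p = F, the left side is false but the right side is true.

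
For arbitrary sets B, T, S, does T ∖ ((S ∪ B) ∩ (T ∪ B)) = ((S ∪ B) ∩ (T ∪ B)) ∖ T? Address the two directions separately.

Both inclusions fail.

Forward inclusion. This inclusion fails. Take B = ∅, T = {1}, S = ∅; then 1 ∈ T ∖ ((S ∪ B) ∩ (T ∪ B)) but 1 ∉ ((S ∪ B) ∩ (T ∪ B)) ∖ T.

Reverse inclusion. This inclusion fails. Take B = {1}, T = ∅, S = ∅; then 1 ∈ ((S ∪ B) ∩ (T ∪ B)) ∖ T but 1 ∉ T ∖ ((S ∪ B) ∩ (T ∪ B)).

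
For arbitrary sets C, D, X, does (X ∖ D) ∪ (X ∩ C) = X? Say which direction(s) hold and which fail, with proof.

Reverse inclusion. This inclusion fails. Take C = ∅, D = {1}, X = {1}; then 1 ∈ X but 1 ∉ (X ∖ D) ∪ (X ∩ C).

Forward inclusion. Let x ∈ (X ∖ D) ∪ (X ∩ C). Then either x ∈ X and x ∉ C, D; or x ∈ C ∩ X and x ∉ D; or x ∈ C ∩ D ∩ X. In each case x ∈ X, so (X ∖ D) ∪ (X ∩ C) ⊆ X.

Only the forward inclusion holds.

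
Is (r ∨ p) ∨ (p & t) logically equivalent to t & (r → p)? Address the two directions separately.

[⇒] This fails. Under t = F, r = T, p = F, the left side is true but the right side is false.

[⇐] This fails. Under t = T, r = F, p = F, the left side is false but the right side is true.

Neither implication holds.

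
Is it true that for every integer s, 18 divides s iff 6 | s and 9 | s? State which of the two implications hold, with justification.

Equivalent; both directions hold.

(⇐) Suppose 6 ∣ s and 9 ∣ s. Any common multiple of 6 and 9 is a multiple of their lcm; here lcm(6, 9) = 6·9/gcd(6, 9) = 54/3 = 18, so 18 ∣ s.

(⇒) If 18 ∣ s, write s = 18q. Since 18 = 3·6, s = 6·(3q), so 6 ∣ s; and since 18 = 2·9, s = 9·(2q), so 9 ∣ s.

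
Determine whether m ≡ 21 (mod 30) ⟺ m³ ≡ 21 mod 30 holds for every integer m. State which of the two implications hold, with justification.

(→) Suppose m ≡ 21 (mod 30). Write m = 30j + 21. Then (30j + 21)³ = 27000j³ + 56700j² + 39690j + 9261 = 30(900j³ + 1890j² + 1323j + 308) + 21, so m³ ≡ 21 (mod 30).

(←) Conversely, suppose m³ ≡ 21 (mod 30). The only residue r in {0, …, 29} with r³ ≡ 21 (mod 30) is r = 21, so m ≡ 21 (mod 30).

Both directions hold; the statement is true.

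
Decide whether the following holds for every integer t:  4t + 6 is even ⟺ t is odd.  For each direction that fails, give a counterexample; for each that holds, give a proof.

Only the converse holds.

(⇒) This fails: take t = 0. Then 4t + 6 = 6, which is even, yet t = 0 is even, not odd.

(⇐) Suppose t is odd. Since 4 is even, 4t is even for every t, so 4t + 6 has the same parity as 6, which is even. Hence 4t + 6 is even.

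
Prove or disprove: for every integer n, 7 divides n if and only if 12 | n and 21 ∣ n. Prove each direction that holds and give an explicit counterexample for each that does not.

(⇒) This fails: take n = 7. Certainly 7 ∣ 7, but 12 ∤ 7.

(⇐) Suppose 12 ∣ n and 21 ∣ n. Any common multiple of 12 and 21 is a multiple of their lcm; here lcm(12, 21) = 12·21/gcd(12, 21) = 252/3 = 84, so 84 ∣ n. Since 7 ∣ 84, it follows that 7 ∣ n.

Only the reverse direction holds.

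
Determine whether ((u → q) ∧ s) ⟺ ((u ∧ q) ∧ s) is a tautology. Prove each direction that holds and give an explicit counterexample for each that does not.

(⇒) fails; (⇐) holds.

(⇒) This fails. Under s = T, q = F, u = F, the left side is true but the right side is false.

(⇐) Assume the antecedent. If s is true, the antecedent forces (s = T, q = T, u = T), and (u → q) ∧ s holds there. If s is false, the antecedent cannot hold. Either way (u → q) ∧ s holds.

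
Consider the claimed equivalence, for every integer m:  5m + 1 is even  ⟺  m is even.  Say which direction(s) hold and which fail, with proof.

Both directions fail.

(→) This fails: m = 1 gives 5m + 1 = 6, which is even, but 1 is odd, not even.

(←) This also fails: m = 4 is even, but 5m + 1 = 21 is odd, not even.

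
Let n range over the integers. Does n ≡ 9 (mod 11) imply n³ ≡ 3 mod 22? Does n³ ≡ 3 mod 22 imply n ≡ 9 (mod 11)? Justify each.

Not equivalent: only (⇐) holds.

(⇒) This fails: take n = 20. Then 20 ≡ 9 (mod 11), but 20³ = 8000 ≡ 14 (mod 22), not 3.

(⇐) Conversely, the residues r modulo 22 with r³ ≡ 3 (mod 22) are exactly {9}, and each is ≡ 9 (mod 11).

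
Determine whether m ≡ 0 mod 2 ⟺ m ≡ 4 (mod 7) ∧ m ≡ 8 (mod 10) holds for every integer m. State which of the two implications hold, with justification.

Forward direction. This fails: m = 0 gives 0 ≡ 0 (mod 2) but 0 ≡ 0 (mod 7), so the conjunction on the right does not hold.

Converse. If m ≡ 4 (mod 7) and m ≡ 8 (mod 10), then by the Chinese remainder theorem m ≡ 18 (mod 70). Since 18 ≡ 0 (mod 2) and 2 ∣ 70, we get m ≡ 0 (mod 2).

Only the reverse direction holds.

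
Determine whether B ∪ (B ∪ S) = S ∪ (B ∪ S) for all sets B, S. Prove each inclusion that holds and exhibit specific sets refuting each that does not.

Both inclusions hold.

(⟹) Let x ∈ B ∪ (B ∪ S). Then either x ∈ B and x ∉ S; or x ∈ S and x ∉ B; or x ∈ B ∩ S. In each case x ∈ S ∪ (B ∪ S), so B ∪ (B ∪ S) ⊆ S ∪ (B ∪ S).

(⟸) Let x ∈ S ∪ (B ∪ S). Then either x ∈ B and x ∉ S; or x ∈ S and x ∉ B; or x ∈ B ∩ S. In each case x ∈ B ∪ (B ∪ S), so S ∪ (B ∪ S) ⊆ B ∪ (B ∪ S).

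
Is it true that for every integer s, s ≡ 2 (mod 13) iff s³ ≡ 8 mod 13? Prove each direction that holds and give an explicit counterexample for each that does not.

Only the forward implication holds.

(⇐) This fails: take s = 5. Then 5³ = 125 ≡ 8 (mod 13), yet 5 ≡ 5 (mod 13), not 2.

(⇒) Suppose s ≡ 2 (mod 13). Write s = 13j + 2. Then (13j + 2)³ = 2197j³ + 1014j² + 156j + 8 = 13(169j³ + 78j² + 12j) + 8, so s³ ≡ 8 (mod 13).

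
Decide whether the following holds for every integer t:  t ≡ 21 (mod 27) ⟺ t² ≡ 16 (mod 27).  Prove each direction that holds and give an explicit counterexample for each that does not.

(⇒) fails and (⇐) fails.

(⇒) This fails: take t = 21. Then 21 ≡ 21 (mod 27), but 21² = 441 ≡ 9 (mod 27), not 16.

(⇐) This fails: take t = 4. Then 4² = 16 ≡ 16 (mod 27), yet 4 ≡ 4 (mod 27), not 21.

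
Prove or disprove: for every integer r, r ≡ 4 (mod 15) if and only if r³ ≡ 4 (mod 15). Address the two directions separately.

Both implications hold.

(⇐) Suppose r³ ≡ 4 (mod 15). The only residue r in {0, …, 14} with r³ ≡ 4 (mod 15) is r = 4, so r ≡ 4 (mod 15).

(⇒) Suppose r ≡ 4 (mod 15). Write r = 15j + 4. Then (15j + 4)³ = 3375j³ + 2700j² + 720j + 64 = 15(225j³ + 180j² + 48j + 4) + 4, so r³ ≡ 4 (mod 15).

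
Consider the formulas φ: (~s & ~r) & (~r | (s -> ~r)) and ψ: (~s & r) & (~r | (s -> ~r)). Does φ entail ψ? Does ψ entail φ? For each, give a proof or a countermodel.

Forward direction. This fails. Under s = F, r = F, the left side is true but the right side is false.

Converse. This fails. Under s = F, r = T, the left side is false but the right side is true.

Both directions fail.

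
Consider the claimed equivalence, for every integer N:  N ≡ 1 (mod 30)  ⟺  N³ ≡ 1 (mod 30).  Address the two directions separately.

Both directions hold; the statement is true.

(→) Suppose N ≡ 1 (mod 30). Write N = 30j + 1. Then (30j + 1)³ = 27000j³ + 2700j² + 90j + 1 = 30(900j³ + 90j² + 3j) + 1, so N³ ≡ 1 (mod 30).

(←) Conversely, suppose N³ ≡ 1 (mod 30). The only residue r in {0, …, 29} with r³ ≡ 1 (mod 30) is r = 1, so N ≡ 1 (mod 30).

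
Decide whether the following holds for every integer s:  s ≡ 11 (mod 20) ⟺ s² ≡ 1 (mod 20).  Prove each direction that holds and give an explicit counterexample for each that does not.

(⟹) Suppose s ≡ 11 (mod 20). Write s = 20j + 11. Then (20j + 11)² = 400j² + 440j + 121 = 20(20j² + 22j + 6) + 1, so s² ≡ 1 (mod 20).

(⟸) This fails: take s = 1. Then 1² = 1 ≡ 1 (mod 20), yet 1 ≡ 1 (mod 20), not 11.

Only the forward implication holds.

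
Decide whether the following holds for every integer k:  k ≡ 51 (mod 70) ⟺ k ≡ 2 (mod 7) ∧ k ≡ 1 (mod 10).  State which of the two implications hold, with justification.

(→) Suppose k ≡ 51 (mod 70); write k = 70j + 51. Since 7 ∣ 70, reducing mod 7 gives k ≡ 51 ≡ 2 (mod 7); since 10 ∣ 70, reducing mod 10 gives k ≡ 51 ≡ 1 (mod 10).

(←) Conversely, if k ≡ 2 (mod 7) and k ≡ 1 (mod 10), then by the Chinese remainder theorem k ≡ 51 (mod 70). This is exactly k ≡ 51 (mod 70).

Both directions hold.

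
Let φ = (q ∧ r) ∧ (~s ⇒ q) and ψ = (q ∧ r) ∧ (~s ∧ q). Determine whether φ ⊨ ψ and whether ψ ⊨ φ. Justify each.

Only the converse holds.

(⟹) This fails. Under q = T, s = T, r = T, the left side is true but the right side is false.

(⟸) Assume the antecedent. If q is true, the antecedent forces (q = T, s = F, r = T), and (q ∧ r) ∧ (~s ⇒ q) holds there. If q is false, the antecedent cannot hold. Either way (q ∧ r) ∧ (~s ⇒ q) holds.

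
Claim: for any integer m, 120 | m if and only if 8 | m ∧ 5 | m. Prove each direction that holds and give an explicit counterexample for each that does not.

(⇒) holds; (⇐) fails.

(→) If 120 ∣ m, write m = 120q. Since 120 = 15·8, m = 8·(15q), so 8 ∣ m; and since 120 = 24·5, m = 5·(24q), so 5 ∣ m.

(←) This fails: take m = 40. Both 8 ∣ 40 and 5 ∣ 40, yet 40 is not a multiple of 120 (since 40 = 0·120 + 40), so 120 ∤ 40.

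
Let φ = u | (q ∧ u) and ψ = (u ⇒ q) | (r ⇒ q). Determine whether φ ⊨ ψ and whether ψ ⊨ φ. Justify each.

(⟹) This fails. Under q = F, u = T, r = T, the left side is true but the right side is false.

(⟸) This fails. Under q = F, u = F, r = F, the left side is false but the right side is true.

(⇒) fails and (⇐) fails.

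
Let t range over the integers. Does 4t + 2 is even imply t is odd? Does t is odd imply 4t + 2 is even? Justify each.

The forward direction fails; the converse holds.

(⟹) This fails: take t = 0. Then 4t + 2 = 2, which is even, yet t = 0 is even, not odd.

(⟸) Suppose t is odd. Since 4 is even, 4t is even for every t, so 4t + 2 has the same parity as 2, which is even. Hence 4t + 2 is even.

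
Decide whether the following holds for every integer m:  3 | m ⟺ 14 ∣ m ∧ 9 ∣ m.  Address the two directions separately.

(⇒) This fails: take m = 3. Certainly 3 ∣ 3, but 14 ∤ 3.

(⇐) Suppose 14 ∣ m and 9 ∣ m. Any common multiple of 14 and 9 is a multiple of their lcm; here gcd(14, 9) = 1, so lcm(14, 9) = 14·9 = 126, so 126 ∣ m. Since 3 ∣ 126, it follows that 3 ∣ m.

The forward direction fails; the converse holds.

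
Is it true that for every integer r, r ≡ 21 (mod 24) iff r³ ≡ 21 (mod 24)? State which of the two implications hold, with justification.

Both directions hold.

(←) Suppose r³ ≡ 21 (mod 24). The only residue r in {0, …, 23} with r³ ≡ 21 (mod 24) is r = 21, so r ≡ 21 (mod 24).

(→) Suppose r ≡ 21 (mod 24). Write r = 24j + 21. Then (24j + 21)³ = 13824j³ + 36288j² + 31752j + 9261 = 24(576j³ + 1512j² + 1323j + 385) + 21, so r³ ≡ 21 (mod 24).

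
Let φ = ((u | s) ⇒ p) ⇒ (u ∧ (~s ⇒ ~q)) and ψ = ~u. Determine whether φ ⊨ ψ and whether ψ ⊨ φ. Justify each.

Both directions fail.

(⟹) This fails. Under s = F, p = F, u = T, q = F, the left side is true but the right side is false.

(⟸) This fails. Under s = F, p = F, u = F, q = F, the left side is false but the right side is true.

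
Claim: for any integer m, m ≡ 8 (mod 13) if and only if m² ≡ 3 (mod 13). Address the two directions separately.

(⟹) This fails: take m = 8. Then 8 ≡ 8 (mod 13), but 8² = 64 ≡ 12 (mod 13), not 3.

(⟸) This fails: take m = 4. Then 4² = 16 ≡ 3 (mod 13), yet 4 ≡ 4 (mod 13), not 8.

(⇒) fails and (⇐) fails.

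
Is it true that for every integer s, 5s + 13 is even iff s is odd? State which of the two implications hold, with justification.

(←) Suppose s is odd; write s = 2j + 1. Then 5s + 13 = 5·(2j + 1) + 13 = 2·5j + 18, which is even.

(→) Suppose 5s + 13 is even. Since 5 is odd, 5s and s have the same parity, so 5s + 13 ≡ s + 13 (mod 2). As 13 is odd, 5s + 13 is even exactly when s is odd. Thus s is odd.

Equivalent; both directions hold.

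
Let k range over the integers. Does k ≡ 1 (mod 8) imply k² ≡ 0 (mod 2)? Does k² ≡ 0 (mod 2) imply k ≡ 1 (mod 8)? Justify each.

Neither implication holds.

(→) This fails: take k = 1. Then 1 ≡ 1 (mod 8), but 1² = 1 ≡ 1 (mod 2), not 0.

(←) This fails: take k = 0. Then 0² = 0 ≡ 0 (mod 2), yet 0 ≡ 0 (mod 8), not 1.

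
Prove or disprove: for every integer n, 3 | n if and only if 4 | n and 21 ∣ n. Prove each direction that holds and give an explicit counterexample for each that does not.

Only the converse holds.

(⇒) This fails: take n = 3. Certainly 3 ∣ 3, but 4 ∤ 3.

(⇐) Suppose 4 ∣ n and 21 ∣ n. Any common multiple of 4 and 21 is a multiple of their lcm; here gcd(4, 21) = 1, so lcm(4, 21) = 4·21 = 84, so 84 ∣ n. Since 3 ∣ 84, it follows that 3 ∣ n.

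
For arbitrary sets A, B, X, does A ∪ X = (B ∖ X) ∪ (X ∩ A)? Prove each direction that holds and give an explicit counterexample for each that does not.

Forward inclusion. This inclusion fails. Take A = {1}, B = ∅, X = ∅; then 1 ∈ A ∪ X but 1 ∉ (B ∖ X) ∪ (X ∩ A).

Reverse inclusion. This inclusion fails. Take A = ∅, B = {1}, X = ∅; then 1 ∈ (B ∖ X) ∪ (X ∩ A) but 1 ∉ A ∪ X.

Both inclusions fail.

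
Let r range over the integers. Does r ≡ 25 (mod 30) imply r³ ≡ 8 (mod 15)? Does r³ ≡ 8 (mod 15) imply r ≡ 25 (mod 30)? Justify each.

(⟹) This fails: take r = 25. Then 25 ≡ 25 (mod 30), but 25³ = 15625 ≡ 10 (mod 15), not 8.

(⟸) This fails: take r = 2. Then 2³ = 8 ≡ 8 (mod 15), yet 2 ≡ 2 (mod 30), not 25.

Neither direction holds.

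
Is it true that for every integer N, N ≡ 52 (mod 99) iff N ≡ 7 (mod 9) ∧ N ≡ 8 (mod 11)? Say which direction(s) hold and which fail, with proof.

Forward direction. Suppose N ≡ 52 (mod 99); write N = 99j + 52. Since 9 ∣ 99, reducing mod 9 gives N ≡ 52 ≡ 7 (mod 9); since 11 ∣ 99, reducing mod 11 gives N ≡ 52 ≡ 8 (mod 11).

Converse. If N ≡ 7 (mod 9) and N ≡ 8 (mod 11), then by the Chinese remainder theorem N ≡ 52 (mod 99). This is exactly N ≡ 52 (mod 99).

Both directions hold; the statement is true.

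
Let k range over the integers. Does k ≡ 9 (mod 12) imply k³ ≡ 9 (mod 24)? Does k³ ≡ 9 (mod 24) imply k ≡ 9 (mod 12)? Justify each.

The forward direction fails; the converse holds.

Forward direction. This fails: take k = 21. Then 21 ≡ 9 (mod 12), but 21³ = 9261 ≡ 21 (mod 24), not 9.

Converse. The residues r modulo 24 with r³ ≡ 9 (mod 24) are exactly {9}, and each is ≡ 9 (mod 12).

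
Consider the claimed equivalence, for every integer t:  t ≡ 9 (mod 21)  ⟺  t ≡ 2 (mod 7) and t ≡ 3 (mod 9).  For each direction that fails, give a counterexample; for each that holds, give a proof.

Forward direction. This fails: t = 9 gives 9 ≡ 9 (mod 21) but 9 ≡ 0 (mod 9), so the conjunction on the right does not hold.

Converse. If t ≡ 2 (mod 7) and t ≡ 3 (mod 9), then by the Chinese remainder theorem t ≡ 30 (mod 63). Since 30 ≡ 9 (mod 21) and 21 ∣ 63, we get t ≡ 9 (mod 21).

Only the converse holds.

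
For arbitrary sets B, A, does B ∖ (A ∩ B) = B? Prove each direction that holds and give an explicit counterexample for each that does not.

Only the forward inclusion holds.

(⟹) Let x ∈ B ∖ (A ∩ B). Then x ∈ B and x ∉ A, from which x ∈ B.

(⟸) This inclusion fails. Take B = {1}, A = {1}; then 1 ∈ B but 1 ∉ B ∖ (A ∩ B).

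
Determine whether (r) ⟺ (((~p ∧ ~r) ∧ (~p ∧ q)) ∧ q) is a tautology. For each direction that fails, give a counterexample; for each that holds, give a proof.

[⇒] This fails. Under p = F, r = T, q = F, the left side is true but the right side is false.

[⇐] This fails. Under p = F, r = F, q = T, the left side is false but the right side is true.

Both directions fail.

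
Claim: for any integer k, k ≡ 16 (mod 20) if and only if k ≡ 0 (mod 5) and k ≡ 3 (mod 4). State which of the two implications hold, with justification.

Both directions fail.

(⟹) This fails: k = 16 gives 16 ≡ 16 (mod 20) but 16 ≡ 1 (mod 5), so the conjunction on the right does not hold.

(⟸) This fails: k = 15 satisfies both congruences on the right (15 ≡ 0 mod 5 and 15 ≡ 3 mod 4) yet 15 ≡ 15 (mod 20), not 16.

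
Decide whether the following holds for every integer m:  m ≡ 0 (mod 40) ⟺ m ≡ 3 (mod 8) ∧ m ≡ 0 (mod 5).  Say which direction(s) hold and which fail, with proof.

Neither implication holds.

(⇒) This fails: m = 0 gives 0 ≡ 0 (mod 40) but 0 ≡ 0 (mod 8), so the conjunction on the right does not hold.

(⇐) This fails: m = 35 satisfies both congruences on the right (35 ≡ 3 mod 8 and 35 ≡ 0 mod 5) yet 35 ≡ 35 (mod 40), not 0.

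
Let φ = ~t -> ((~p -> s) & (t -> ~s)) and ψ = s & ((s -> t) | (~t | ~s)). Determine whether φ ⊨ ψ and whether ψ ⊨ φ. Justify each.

Only the reverse direction holds.

(⟹) This fails. Under p = T, t = F, s = F, the left side is true but the right side is false.

(⟸) Assume the antecedent. If p is true, ~t -> ((~p -> s) & (t -> ~s)) reduces to true regardless of the other variables. If p is false, the antecedent forces (p = F, t = F, s = T) or (p = F, t = T, s = T), and ~t -> ((~p -> s) & (t -> ~s)) holds there. Either way ~t -> ((~p -> s) & (t -> ~s)) holds.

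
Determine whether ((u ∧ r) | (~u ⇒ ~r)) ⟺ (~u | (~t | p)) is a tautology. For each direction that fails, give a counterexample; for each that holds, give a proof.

Forward direction. This fails. Under u = T, p = F, t = T, r = F, the left side is true but the right side is false.

Converse. This fails. Under u = F, p = F, t = F, r = T, the left side is false but the right side is true.

Both directions fail.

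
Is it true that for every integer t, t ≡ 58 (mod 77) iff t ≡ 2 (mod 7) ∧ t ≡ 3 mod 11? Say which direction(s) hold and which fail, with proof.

The biconditional holds.

(⇒) Suppose t ≡ 58 (mod 77); write t = 77j + 58. Since 7 ∣ 77, reducing mod 7 gives t ≡ 58 ≡ 2 (mod 7); since 11 ∣ 77, reducing mod 11 gives t ≡ 58 ≡ 3 (mod 11).

(⇐) Conversely, if t ≡ 2 (mod 7) and t ≡ 3 (mod 11), then by the Chinese remainder theorem t ≡ 58 (mod 77). This is exactly t ≡ 58 (mod 77).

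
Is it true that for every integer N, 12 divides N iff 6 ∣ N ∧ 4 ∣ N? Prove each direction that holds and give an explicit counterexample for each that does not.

(⇐) Suppose 6 ∣ N and 4 ∣ N. Any common multiple of 6 and 4 is a multiple of their lcm; here lcm(6, 4) = 6·4/gcd(6, 4) = 24/2 = 12, so 12 ∣ N.

(⇒) If 12 ∣ N, write N = 12q. Since 12 = 2·6, N = 6·(2q), so 6 ∣ N; and since 12 = 3·4, N = 4·(3q), so 4 ∣ N.

Both directions hold.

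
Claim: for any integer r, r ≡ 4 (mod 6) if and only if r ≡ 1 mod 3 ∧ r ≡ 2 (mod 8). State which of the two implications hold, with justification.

(⇒) fails; (⇐) holds.

Forward direction. This fails: r = 16 gives 16 ≡ 4 (mod 6) but 16 ≡ 0 (mod 8), so the conjunction on the right does not hold.

Converse. If r ≡ 1 (mod 3) and r ≡ 2 (mod 8), then by the Chinese remainder theorem r ≡ 10 (mod 24). Since 10 ≡ 4 (mod 6) and 6 ∣ 24, we get r ≡ 4 (mod 6).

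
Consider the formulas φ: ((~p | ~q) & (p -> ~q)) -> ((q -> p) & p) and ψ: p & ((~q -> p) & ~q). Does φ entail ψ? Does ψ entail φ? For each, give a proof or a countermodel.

Forward direction. This fails. Under p = T, q = T, the left side is true but the right side is false.

Converse. Assume the antecedent. If p is true, the consequent reduces to true regardless of the other variables. If p is false, the antecedent cannot hold. Either way the consequent holds.

Only the reverse direction holds.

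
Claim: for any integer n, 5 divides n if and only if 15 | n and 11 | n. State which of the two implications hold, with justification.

(→) This fails: take n = 5. Certainly 5 ∣ 5, but 15 ∤ 5.

(←) Suppose 15 ∣ n and 11 ∣ n. Any common multiple of 15 and 11 is a multiple of their lcm; here gcd(15, 11) = 1, so lcm(15, 11) = 15·11 = 165, so 165 ∣ n. Since 5 ∣ 165, it follows that 5 ∣ n.

The forward direction fails; the converse holds.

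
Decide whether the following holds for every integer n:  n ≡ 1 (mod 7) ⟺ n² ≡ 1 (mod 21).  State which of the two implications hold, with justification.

Forward direction. This fails: take n = 15. Then 15 ≡ 1 (mod 7), but 15² = 225 ≡ 15 (mod 21), not 1.

Converse. This fails: take n = 13. Then 13² = 169 ≡ 1 (mod 21), yet 13 ≡ 6 (mod 7), not 1.

Neither direction holds.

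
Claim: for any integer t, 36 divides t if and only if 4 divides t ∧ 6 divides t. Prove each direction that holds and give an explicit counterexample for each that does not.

[⇒] If 36 ∣ t, write t = 36q. Since 36 = 9·4, t = 4·(9q), so 4 ∣ t; and since 36 = 6·6, t = 6·(6q), so 6 ∣ t.

[⇐] This fails: take t = 12. Both 4 ∣ 12 and 6 ∣ 12, yet 12 is not a multiple of 36 (since 12 = 0·36 + 12), so 36 ∤ 12.

Only the forward implication holds.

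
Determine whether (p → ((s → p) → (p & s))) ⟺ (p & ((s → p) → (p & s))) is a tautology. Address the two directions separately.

(⇒) This fails. Under s = F, p = F, the left side is true but the right side is false.

(⇐) Assume the antecedent. If s is true, p → ((s → p) → (p & s)) reduces to true regardless of the other variables. If s is false, the antecedent cannot hold. Either way p → ((s → p) → (p & s)) holds.

Only the reverse direction holds.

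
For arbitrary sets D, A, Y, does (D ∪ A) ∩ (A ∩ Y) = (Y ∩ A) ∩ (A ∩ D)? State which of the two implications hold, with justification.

(⊆) fails; (⊇) holds.

Forward inclusion. This inclusion fails. Take D = ∅, A = {1}, Y = {1}; then 1 ∈ (D ∪ A) ∩ (A ∩ Y) but 1 ∉ (Y ∩ A) ∩ (A ∩ D).

Reverse inclusion. Let x ∈ (Y ∩ A) ∩ (A ∩ D). Then x ∈ D ∩ A ∩ Y, from which x ∈ (D ∪ A) ∩ (A ∩ Y).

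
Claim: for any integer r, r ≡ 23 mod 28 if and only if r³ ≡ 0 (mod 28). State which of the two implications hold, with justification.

Neither direction holds.

[⇒] This fails: take r = 23. Then 23 ≡ 23 (mod 28), but 23³ = 12167 ≡ 15 (mod 28), not 0.

[⇐] This fails: take r = 0. Then 0³ = 0 ≡ 0 (mod 28), yet 0 ≡ 0 (mod 28), not 23.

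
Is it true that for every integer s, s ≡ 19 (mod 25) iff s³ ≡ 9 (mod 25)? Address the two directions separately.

The biconditional holds.

(⇒) Suppose s ≡ 19 (mod 25). Write s = 25j + 19. Then (25j + 19)³ = 15625j³ + 35625j² + 27075j + 6859 = 25(625j³ + 1425j² + 1083j + 274) + 9, so s³ ≡ 9 (mod 25).

(⇐) Conversely, suppose s³ ≡ 9 (mod 25). The only residue r in {0, …, 24} with r³ ≡ 9 (mod 25) is r = 19, so s ≡ 19 (mod 25).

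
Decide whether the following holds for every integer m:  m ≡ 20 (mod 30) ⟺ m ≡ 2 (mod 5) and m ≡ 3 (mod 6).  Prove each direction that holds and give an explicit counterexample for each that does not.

Neither implication holds.

(⇒) This fails: m = 20 gives 20 ≡ 20 (mod 30) but 20 ≡ 0 (mod 5), so the conjunction on the right does not hold.

(⇐) This fails: m = 27 satisfies both congruences on the right (27 ≡ 2 mod 5 and 27 ≡ 3 mod 6) yet 27 ≡ 27 (mod 30), not 20.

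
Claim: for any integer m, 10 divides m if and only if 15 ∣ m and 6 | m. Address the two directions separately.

The forward direction fails; the converse holds.

(⇒) This fails: take m = 10. Certainly 10 ∣ 10, but 15 ∤ 10.

(⇐) Suppose 15 ∣ m and 6 ∣ m. Any common multiple of 15 and 6 is a multiple of their lcm; here lcm(15, 6) = 15·6/gcd(15, 6) = 90/3 = 30, so 30 ∣ m. Since 10 ∣ 30, it follows that 10 ∣ m.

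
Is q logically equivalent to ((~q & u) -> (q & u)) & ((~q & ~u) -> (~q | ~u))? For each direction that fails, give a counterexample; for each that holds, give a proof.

(⇒) holds; (⇐) fails.

(⟹) Assume the antecedent. If q is true, the consequent reduces to true regardless of the other variables. If q is false, the antecedent cannot hold. Either way the consequent holds.

(⟸) This fails. Under q = F, u = F, the left side is false but the right side is true.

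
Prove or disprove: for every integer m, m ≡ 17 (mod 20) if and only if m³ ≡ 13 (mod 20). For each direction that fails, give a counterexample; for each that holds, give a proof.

(→) Suppose m ≡ 17 (mod 20). Write m = 20j + 17. Then (20j + 17)³ = 8000j³ + 20400j² + 17340j + 4913 = 20(400j³ + 1020j² + 867j + 245) + 13, so m³ ≡ 13 (mod 20).

(←) Conversely, suppose m³ ≡ 13 (mod 20). The only residue r in {0, …, 19} with r³ ≡ 13 (mod 20) is r = 17, so m ≡ 17 (mod 20).

Equivalent; both directions hold.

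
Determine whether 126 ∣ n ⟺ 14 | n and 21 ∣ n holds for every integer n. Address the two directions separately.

(⇒) holds; (⇐) fails.

Forward direction. If 126 ∣ n, write n = 126q. Since 126 = 9·14, n = 14·(9q), so 14 ∣ n; and since 126 = 6·21, n = 21·(6q), so 21 ∣ n.

Converse. This fails: take n = 42. Both 14 ∣ 42 and 21 ∣ 42, yet 42 is not a multiple of 126 (since 42 = 0·126 + 42), so 126 ∤ 42.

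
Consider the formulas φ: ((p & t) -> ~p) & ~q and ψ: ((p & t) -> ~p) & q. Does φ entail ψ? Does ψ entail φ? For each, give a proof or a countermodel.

(⇒) fails and (⇐) fails.

(→) This fails. Under p = F, t = F, q = F, the left side is true but the right side is false.

(←) This fails. Under p = F, t = F, q = T, the left side is false but the right side is true.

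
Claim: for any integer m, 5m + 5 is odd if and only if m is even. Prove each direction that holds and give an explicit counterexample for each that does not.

Equivalent; both directions hold.

(⟸) Suppose m is even; write m = 2j. Then 5m + 5 = 5·(2j) + 5 = 2·5j + 5, which is odd.

(⟹) Suppose 5m + 5 is odd. Since 5 is odd, 5m and m have the same parity, so 5m + 5 ≡ m + 5 (mod 2). As 5 is odd, 5m + 5 is odd exactly when m is even. Thus m is even.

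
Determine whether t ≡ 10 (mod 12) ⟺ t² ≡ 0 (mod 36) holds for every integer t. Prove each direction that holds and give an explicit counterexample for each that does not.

Forward direction. This fails: take t = 10. Then 10 ≡ 10 (mod 12), but 10² = 100 ≡ 28 (mod 36), not 0.

Converse. This fails: take t = 0. Then 0² = 0 ≡ 0 (mod 36), yet 0 ≡ 0 (mod 12), not 10.

(⇒) fails and (⇐) fails.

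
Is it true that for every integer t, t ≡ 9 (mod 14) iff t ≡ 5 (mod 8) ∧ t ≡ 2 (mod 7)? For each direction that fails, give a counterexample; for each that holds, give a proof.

(⇒) fails; (⇐) holds.

(⟹) This fails: t = 9 gives 9 ≡ 9 (mod 14) but 9 ≡ 1 (mod 8), so the conjunction on the right does not hold.

(⟸) Conversely, if t ≡ 5 (mod 8) and t ≡ 2 (mod 7), then by the Chinese remainder theorem t ≡ 37 (mod 56). Since 37 ≡ 9 (mod 14) and 14 ∣ 56, we get t ≡ 9 (mod 14).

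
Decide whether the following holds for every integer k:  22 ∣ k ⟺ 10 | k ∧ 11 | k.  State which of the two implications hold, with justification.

(⇒) This fails: take k = 22. Certainly 22 ∣ 22, but 10 ∤ 22.

(⇐) Suppose 10 ∣ k and 11 ∣ k. Any common multiple of 10 and 11 is a multiple of their lcm; here gcd(10, 11) = 1, so lcm(10, 11) = 10·11 = 110, so 110 ∣ k. Since 22 ∣ 110, it follows that 22 ∣ k.

Not equivalent: only (⇐) holds.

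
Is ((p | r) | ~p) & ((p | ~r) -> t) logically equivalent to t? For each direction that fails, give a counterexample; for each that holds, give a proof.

(→) This fails. Under r = T, t = F, p = F, the left side is true but the right side is false.

(←) Assume the antecedent. If r is true, the antecedent forces (r = T, t = T, p = F) or (r = T, t = T, p = T), and the consequent holds there. If r is false, the antecedent forces (r = F, t = T, p = F) or (r = F, t = T, p = T), and the consequent holds there. Either way the consequent holds.

Not equivalent: only (⇐) holds.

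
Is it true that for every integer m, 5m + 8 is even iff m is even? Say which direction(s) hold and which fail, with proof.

Equivalent; both directions hold.

(→) Suppose 5m + 8 is even. Since 5 is odd, 5m and m have the same parity, so 5m + 8 ≡ m + 8 (mod 2). As 8 is even, 5m + 8 is even exactly when m is even. Thus m is even.

(←) Conversely, suppose m is even; write m = 2j. Then 5m + 8 = 5·(2j) + 8 = 2·5j + 8, which is even.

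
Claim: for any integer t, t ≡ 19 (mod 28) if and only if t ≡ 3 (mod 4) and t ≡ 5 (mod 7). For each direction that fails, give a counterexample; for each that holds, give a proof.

Converse. If t ≡ 3 (mod 4) and t ≡ 5 (mod 7), then by the Chinese remainder theorem t ≡ 19 (mod 28). This is exactly t ≡ 19 (mod 28).

Forward direction. Suppose t ≡ 19 (mod 28); write t = 28j + 19. Since 4 ∣ 28, reducing mod 4 gives t ≡ 19 ≡ 3 (mod 4); since 7 ∣ 28, reducing mod 7 gives t ≡ 19 ≡ 5 (mod 7).

Equivalent; both directions hold.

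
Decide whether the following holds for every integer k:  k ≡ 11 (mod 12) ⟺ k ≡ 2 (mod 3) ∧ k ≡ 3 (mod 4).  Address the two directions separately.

Equivalent; both directions hold.

(→) Suppose k ≡ 11 (mod 12); write k = 12j + 11. Since 3 ∣ 12, reducing mod 3 gives k ≡ 11 ≡ 2 (mod 3); since 4 ∣ 12, reducing mod 4 gives k ≡ 11 ≡ 3 (mod 4).

(←) Conversely, if k ≡ 2 (mod 3) and k ≡ 3 (mod 4), then by the Chinese remainder theorem k ≡ 11 (mod 12). This is exactly k ≡ 11 (mod 12).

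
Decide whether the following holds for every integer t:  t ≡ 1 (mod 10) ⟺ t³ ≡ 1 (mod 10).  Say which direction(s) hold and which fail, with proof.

Equivalent; both directions hold.

(⇐) For the converse, argue contrapositively. If t ≢ 1 (mod 10), then t is congruent to one of 0, 2, 3, 4, 5, 6, 7, 8, 9 modulo 10, and these give t³ ≡ 0, 8, 7, 4, 5, 6, 3, 2, 9 respectively — never 1.

(⇒) Suppose t ≡ 1 (mod 10). Write t = 10j + 1. Then (10j + 1)³ = 1000j³ + 300j² + 30j + 1 = 10(100j³ + 30j² + 3j) + 1, so t³ ≡ 1 (mod 10).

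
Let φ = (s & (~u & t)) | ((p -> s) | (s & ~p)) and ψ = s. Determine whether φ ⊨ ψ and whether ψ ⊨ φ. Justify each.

(⇒) fails; (⇐) holds.

[⇒] This fails. Under s = F, p = F, u = F, t = F, the left side is true but the right side is false.

[⇐] Assume the antecedent. If s is true, the consequent reduces to true regardless of the other variables. If s is false, the antecedent cannot hold. Either way the consequent holds.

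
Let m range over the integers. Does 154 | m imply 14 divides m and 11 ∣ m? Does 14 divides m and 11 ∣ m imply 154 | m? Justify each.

Both directions hold.

[⇒] If 154 ∣ m, write m = 154q. Since 154 = 11·14, m = 14·(11q), so 14 ∣ m; and since 154 = 14·11, m = 11·(14q), so 11 ∣ m.

[⇐] Suppose 14 ∣ m and 11 ∣ m. Any common multiple of 14 and 11 is a multiple of their lcm; here gcd(14, 11) = 1, so lcm(14, 11) = 14·11 = 154, so 154 ∣ m.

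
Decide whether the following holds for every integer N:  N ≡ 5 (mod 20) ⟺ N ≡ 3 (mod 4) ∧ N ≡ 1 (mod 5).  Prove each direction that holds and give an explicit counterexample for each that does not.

Both directions fail.

[⇒] This fails: N = 5 gives 5 ≡ 5 (mod 20) but 5 ≡ 1 (mod 4), so the conjunction on the right does not hold.

[⇐] This fails: N = 11 satisfies both congruences on the right (11 ≡ 3 mod 4 and 11 ≡ 1 mod 5) yet 11 ≡ 11 (mod 20), not 5.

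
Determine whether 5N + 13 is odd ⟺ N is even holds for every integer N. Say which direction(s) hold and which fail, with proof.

The biconditional holds.

(⇒) Suppose 5N + 13 is odd. Since 5 is odd, 5N and N have the same parity, so 5N + 13 ≡ N + 13 (mod 2). As 13 is odd, 5N + 13 is odd exactly when N is even. Thus N is even.

(⇐) Conversely, suppose N is even; write N = 2j. Then 5N + 13 = 5·(2j) + 13 = 2·5j + 13, which is odd.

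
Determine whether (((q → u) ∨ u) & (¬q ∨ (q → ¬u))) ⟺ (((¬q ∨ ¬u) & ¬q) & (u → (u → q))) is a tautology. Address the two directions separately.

(→) This fails. Under u = T, q = F, the left side is true but the right side is false.

(←) Assume the antecedent. If u is true, the antecedent cannot hold. If u is false, the antecedent forces (u = F, q = F), and the consequent holds there. Either way the consequent holds.

(⇒) fails; (⇐) holds.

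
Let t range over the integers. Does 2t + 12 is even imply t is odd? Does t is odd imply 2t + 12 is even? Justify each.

Forward direction. This fails: take t = 4. Then 2t + 12 = 20, which is even, yet t = 4 is even, not odd.

Converse. Suppose t is odd. Since 2 is even, 2t is even for every t, so 2t + 12 has the same parity as 12, which is even. Hence 2t + 12 is even.

(⇒) fails; (⇐) holds.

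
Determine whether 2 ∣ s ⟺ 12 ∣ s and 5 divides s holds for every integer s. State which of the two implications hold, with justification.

(⟹) This fails: take s = 2. Certainly 2 ∣ 2, but 12 ∤ 2.

(⟸) Suppose 12 ∣ s and 5 ∣ s. Any common multiple of 12 and 5 is a multiple of their lcm; here gcd(12, 5) = 1, so lcm(12, 5) = 12·5 = 60, so 60 ∣ s. Since 2 ∣ 60, it follows that 2 ∣ s.

Not equivalent: only (⇐) holds.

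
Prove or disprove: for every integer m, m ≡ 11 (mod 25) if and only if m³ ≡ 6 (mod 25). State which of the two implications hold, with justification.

Both implications hold.

[⇐] Suppose m³ ≡ 6 (mod 25). The only residue r in {0, …, 24} with r³ ≡ 6 (mod 25) is r = 11, so m ≡ 11 (mod 25).

[⇒] Suppose m ≡ 11 (mod 25). Write m = 25j + 11. Then (25j + 11)³ = 15625j³ + 20625j² + 9075j + 1331 = 25(625j³ + 825j² + 363j + 53) + 6, so m³ ≡ 6 (mod 25).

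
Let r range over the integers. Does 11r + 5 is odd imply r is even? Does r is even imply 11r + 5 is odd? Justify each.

(→) Suppose 11r + 5 is odd. Since 11 is odd, 11r and r have the same parity, so 11r + 5 ≡ r + 5 (mod 2). As 5 is odd, 11r + 5 is odd exactly when r is even. Thus r is even.

(←) Conversely, suppose r is even; write r = 2j. Then 11r + 5 = 11·(2j) + 5 = 2·11j + 5, which is odd.

Equivalent; both directions hold.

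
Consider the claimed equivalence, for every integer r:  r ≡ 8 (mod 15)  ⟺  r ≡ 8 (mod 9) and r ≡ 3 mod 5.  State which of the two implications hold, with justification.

[⇒] This fails: r = 38 gives 38 ≡ 8 (mod 15) but 38 ≡ 2 (mod 9), so the conjunction on the right does not hold.

[⇐] Conversely, if r ≡ 8 (mod 9) and r ≡ 3 (mod 5), then by the Chinese remainder theorem r ≡ 8 (mod 45). Since 8 ≡ 8 (mod 15) and 15 ∣ 45, we get r ≡ 8 (mod 15).

Only the converse holds.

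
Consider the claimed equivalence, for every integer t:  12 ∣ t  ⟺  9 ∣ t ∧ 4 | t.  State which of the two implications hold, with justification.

Only the reverse direction holds.

Forward direction. This fails: take t = 12. Certainly 12 ∣ 12, but 9 ∤ 12.

Converse. Suppose 9 ∣ t and 4 ∣ t. Any common multiple of 9 and 4 is a multiple of their lcm; here gcd(9, 4) = 1, so lcm(9, 4) = 9·4 = 36, so 36 ∣ t. Since 12 ∣ 36, it follows that 12 ∣ t.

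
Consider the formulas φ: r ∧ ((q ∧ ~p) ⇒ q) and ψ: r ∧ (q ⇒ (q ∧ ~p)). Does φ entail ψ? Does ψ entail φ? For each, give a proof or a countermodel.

Forward direction. This fails. Under q = T, r = T, p = T, the left side is true but the right side is false.

Converse. Assume the antecedent. If q is true, the antecedent forces (q = T, r = T, p = F), and r ∧ ((q ∧ ~p) ⇒ q) holds there. If q is false, the antecedent forces (q = F, r = T, p = F) or (q = F, r = T, p = T), and r ∧ ((q ∧ ~p) ⇒ q) holds there. Either way r ∧ ((q ∧ ~p) ⇒ q) holds.

The forward direction fails; the converse holds.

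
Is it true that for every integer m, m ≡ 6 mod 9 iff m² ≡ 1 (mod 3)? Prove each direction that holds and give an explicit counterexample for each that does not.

Forward direction. This fails: take m = 6. Then 6 ≡ 6 (mod 9), but 6² = 36 ≡ 0 (mod 3), not 1.

Converse. This fails: take m = 1. Then 1² = 1 ≡ 1 (mod 3), yet 1 ≡ 1 (mod 9), not 6.

Neither implication holds.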